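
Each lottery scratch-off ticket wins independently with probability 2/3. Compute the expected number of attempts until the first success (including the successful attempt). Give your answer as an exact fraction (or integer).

For a geometric distribution, E[trials] = 1/p = 1/(2/3) = 3/2.

3/2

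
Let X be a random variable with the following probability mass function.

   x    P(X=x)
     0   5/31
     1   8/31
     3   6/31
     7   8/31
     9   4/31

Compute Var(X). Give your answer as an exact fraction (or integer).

E[X] = (5/31)·0 + (8/31)·1 + (6/31)·3 + (8/31)·7 + (4/31)·9 = 118/31
E[X²] = (5/31)·0 + (8/31)·1 + (6/31)·9 + (8/31)·49 + (4/31)·81 = 778/31
Var(X) = 778/31 − (118/31)² = 10194/961

10194/961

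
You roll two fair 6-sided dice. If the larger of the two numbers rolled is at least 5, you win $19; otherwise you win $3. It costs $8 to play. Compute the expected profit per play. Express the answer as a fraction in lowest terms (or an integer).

35/9 dollars

E[payout] = (4/9)·3 + (5/9)·19 = 107/9
Expected profit = 107/9 − 8 = 35/9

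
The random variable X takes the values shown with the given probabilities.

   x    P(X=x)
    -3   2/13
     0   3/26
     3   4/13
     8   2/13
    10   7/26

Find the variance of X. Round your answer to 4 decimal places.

21.6982

E[X] = (2/13)·(-3) + (3/26)·0 + (4/13)·3 + (2/13)·8 + (7/26)·10 = 57/13
E[X²] = (2/13)·9 + (3/26)·0 + (4/13)·9 + (2/13)·64 + (7/26)·100 = 532/13
Var(X) = 532/13 − (57/13)² = 3667/169 ≈ 21.6982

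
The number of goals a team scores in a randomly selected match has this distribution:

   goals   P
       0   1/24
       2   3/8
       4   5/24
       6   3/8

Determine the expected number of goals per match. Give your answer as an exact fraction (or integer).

E[X] = (1/24)·0 + (3/8)·2 + (5/24)·4 + (3/8)·6
     = 23/6

23/6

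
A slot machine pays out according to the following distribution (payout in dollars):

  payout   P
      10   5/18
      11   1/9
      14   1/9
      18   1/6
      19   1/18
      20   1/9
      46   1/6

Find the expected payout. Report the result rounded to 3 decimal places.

$19.500

E[X] = (5/18)·10 + (1/9)·11 + (1/9)·14 + (1/6)·18 + (1/18)·19 + (1/9)·20 + (1/6)·46
     = 39/2 ≈ 19.500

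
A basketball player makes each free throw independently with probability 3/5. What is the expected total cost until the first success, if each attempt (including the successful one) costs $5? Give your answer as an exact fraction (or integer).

E[#attempts] = 1/p = 5/3; E[cost] = 5·5/3 = 25/3.

25/3 dollars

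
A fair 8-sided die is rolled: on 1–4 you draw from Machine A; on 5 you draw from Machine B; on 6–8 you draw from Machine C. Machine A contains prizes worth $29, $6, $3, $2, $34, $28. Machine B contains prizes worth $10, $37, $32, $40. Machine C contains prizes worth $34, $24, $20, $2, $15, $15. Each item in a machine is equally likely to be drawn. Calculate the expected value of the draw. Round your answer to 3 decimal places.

$19.094

E[X | Machine A] = (29 + 6 + 3 + 2 + 34 + 28)/6 = 17
E[X | Machine B] = (10 + 37 + 32 + 40)/4 = 119/4
E[X | Machine C] = (34 + 24 + 20 + 2 + 15 + 15)/6 = 55/3
E[X] = (1/2)·17 + (1/8)·119/4 + (3/8)·55/3 = 611/32 ≈ 19.094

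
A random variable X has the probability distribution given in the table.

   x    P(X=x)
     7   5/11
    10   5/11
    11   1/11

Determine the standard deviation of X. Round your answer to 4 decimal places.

E[X] = 96/11, E[X²] = 866/11
Var(X) = E[X²] − (E[X])² = 866/11 − 9216/121 = 310/121
SD(X) = √(310/121) ≈ 1.6006

1.6006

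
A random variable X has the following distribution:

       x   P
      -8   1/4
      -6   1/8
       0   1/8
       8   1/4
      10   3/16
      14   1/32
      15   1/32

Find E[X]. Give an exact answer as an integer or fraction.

65/32

E[X] = (1/4)·(-8) + (1/8)·(-6) + (1/8)·0 + (1/4)·8 + (3/16)·10 + (1/32)·14 + (1/32)·15
     = 65/32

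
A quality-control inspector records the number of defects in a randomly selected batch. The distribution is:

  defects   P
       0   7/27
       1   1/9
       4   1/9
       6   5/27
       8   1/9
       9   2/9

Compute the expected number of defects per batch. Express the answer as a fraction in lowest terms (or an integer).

E[X] = (7/27)·0 + (1/9)·1 + (1/9)·4 + (5/27)·6 + (1/9)·8 + (2/9)·9
     = 41/9

41/9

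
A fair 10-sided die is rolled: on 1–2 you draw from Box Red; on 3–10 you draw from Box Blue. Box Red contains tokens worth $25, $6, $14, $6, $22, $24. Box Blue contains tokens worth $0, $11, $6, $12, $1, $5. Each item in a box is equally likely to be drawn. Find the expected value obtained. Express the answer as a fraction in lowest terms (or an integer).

79/10 dollars

E[X | Box Red] = (25 + 6 + 14 + 6 + 22 + 24)/6 = 97/6
E[X | Box Blue] = (0 + 11 + 6 + 12 + 1 + 5)/6 = 35/6
E[X] = (1/5)·97/6 + (4/5)·35/6 = 79/10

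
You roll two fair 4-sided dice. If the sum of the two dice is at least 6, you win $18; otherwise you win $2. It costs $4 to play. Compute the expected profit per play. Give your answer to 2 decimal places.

$4.00

E[payout] = (5/8)·2 + (3/8)·18 = 8
Expected profit = 8 − 4 = 4 ≈ $4.00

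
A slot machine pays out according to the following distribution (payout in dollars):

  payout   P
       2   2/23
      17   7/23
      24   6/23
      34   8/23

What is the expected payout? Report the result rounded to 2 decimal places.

E[X] = (2/23)·2 + (7/23)·17 + (6/23)·24 + (8/23)·34
     = 539/23 ≈ 23.43

$23.43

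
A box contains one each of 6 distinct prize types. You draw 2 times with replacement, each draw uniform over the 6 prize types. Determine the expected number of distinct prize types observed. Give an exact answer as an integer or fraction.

11/6

Let Xⱼ=1 if type j appears at least once. P(Xⱼ=1) = 1 − ((6−1)/6)^2 = 11/36.
E[#distinct] = 6·11/36 = 11/6.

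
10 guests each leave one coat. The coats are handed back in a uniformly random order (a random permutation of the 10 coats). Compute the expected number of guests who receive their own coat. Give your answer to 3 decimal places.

1.000

Let Xᵢ = 1 if person i gets their own coat. For each i, P(Xᵢ=1) = 1/10.
By linearity of expectation, E[X₁+…+X_10] = 10·(1/10) = 1.
≈ 1.000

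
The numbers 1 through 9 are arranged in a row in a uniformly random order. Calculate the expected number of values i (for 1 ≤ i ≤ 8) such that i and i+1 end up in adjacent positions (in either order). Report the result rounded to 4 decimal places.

For each i ∈ {1,…,8}, let Xᵢ = 1 if i and i+1 are adjacent. P(Xᵢ=1) = 2·(9−1)!/9! = 2/9.
By linearity, E[ΣXᵢ] = (8)·(2/9) = 16/9.
≈ 1.7778

1.7778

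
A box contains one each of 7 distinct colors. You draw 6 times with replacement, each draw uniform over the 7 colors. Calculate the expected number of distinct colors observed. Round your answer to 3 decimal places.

Let Xⱼ=1 if type j appears at least once. P(Xⱼ=1) = 1 − ((7−1)/7)^6 = 70993/117649.
E[#distinct] = 7·70993/117649 = 70993/16807.
≈ 4.224

4.224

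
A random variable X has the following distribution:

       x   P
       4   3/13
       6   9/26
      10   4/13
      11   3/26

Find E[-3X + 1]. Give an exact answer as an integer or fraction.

E[-3x+1] = (3/13)·(-11) + (9/26)·(-17) + (4/13)·(-29) + (3/26)·(-32)
     = -547/26

-547/26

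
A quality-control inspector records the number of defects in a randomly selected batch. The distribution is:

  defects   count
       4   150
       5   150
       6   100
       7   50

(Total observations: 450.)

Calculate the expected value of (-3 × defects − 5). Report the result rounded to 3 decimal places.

Total = 450, so P(defects=4) = 150/450, etc.
E[-3x-5] = (1/3)·(-17) + (1/3)·(-20) + (2/9)·(-23) + (1/9)·(-26)
     = -61/3 ≈ -20.333

-20.333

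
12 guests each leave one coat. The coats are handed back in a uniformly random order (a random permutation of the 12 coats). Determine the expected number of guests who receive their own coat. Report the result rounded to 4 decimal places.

Let Xᵢ = 1 if person i gets their own coat. For each i, P(Xᵢ=1) = 1/12.
By linearity of expectation, E[X₁+…+X_12] = 12·(1/12) = 1.
≈ 1.0000

1.0000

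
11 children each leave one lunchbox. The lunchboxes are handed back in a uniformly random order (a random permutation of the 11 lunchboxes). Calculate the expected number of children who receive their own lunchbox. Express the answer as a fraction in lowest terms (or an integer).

Let Xᵢ = 1 if person i gets their own lunchbox. For each i, P(Xᵢ=1) = 1/11.
By linearity of expectation, E[X₁+…+X_11] = 11·(1/11) = 1.

1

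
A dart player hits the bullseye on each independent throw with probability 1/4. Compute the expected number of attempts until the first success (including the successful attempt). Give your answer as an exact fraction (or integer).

For a geometric distribution, E[trials] = 1/p = 1/(1/4) = 4.

4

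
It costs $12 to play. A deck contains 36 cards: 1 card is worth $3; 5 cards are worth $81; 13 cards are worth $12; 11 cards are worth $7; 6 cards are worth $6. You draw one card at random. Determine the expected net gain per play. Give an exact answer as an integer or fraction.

E[payout] = (1/36)·3 + (5/36)·81 + (13/36)·12 + (11/36)·7 + (6/36)·6 = 677/36
Expected profit = 677/36 − 12 = 245/36

245/36 dollars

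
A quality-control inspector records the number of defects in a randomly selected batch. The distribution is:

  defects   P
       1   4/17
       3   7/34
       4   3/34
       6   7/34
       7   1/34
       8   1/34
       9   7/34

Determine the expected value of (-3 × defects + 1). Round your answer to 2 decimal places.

E[-3x+1] = (4/17)·(-2) + (7/34)·(-8) + (3/34)·(-11) + (7/34)·(-17) + (1/34)·(-20) + (1/34)·(-23) + (7/34)·(-26)
     = -449/34 ≈ -13.21

-13.21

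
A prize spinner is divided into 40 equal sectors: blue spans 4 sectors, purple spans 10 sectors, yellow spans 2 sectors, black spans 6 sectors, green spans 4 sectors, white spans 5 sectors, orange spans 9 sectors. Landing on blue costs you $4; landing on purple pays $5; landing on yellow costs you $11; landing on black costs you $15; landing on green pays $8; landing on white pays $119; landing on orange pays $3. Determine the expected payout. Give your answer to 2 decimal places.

$14.40

E[payout] = (4/40)·(-4) + (10/40)·5 + (2/40)·(-11) + (6/40)·(-15) + (4/40)·8 + (5/40)·119 + (9/40)·3 = 72/5
≈ $14.40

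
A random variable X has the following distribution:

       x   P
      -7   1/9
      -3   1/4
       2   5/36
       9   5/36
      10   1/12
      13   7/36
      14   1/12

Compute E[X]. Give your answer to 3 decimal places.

E[X] = (1/9)·(-7) + (1/4)·(-3) + (5/36)·2 + (5/36)·9 + (1/12)·10 + (7/36)·13 + (1/12)·14
     = 163/36 ≈ 4.528

4.528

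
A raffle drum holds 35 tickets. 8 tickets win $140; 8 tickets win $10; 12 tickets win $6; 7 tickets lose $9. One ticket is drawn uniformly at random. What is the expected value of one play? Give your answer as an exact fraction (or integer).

E[payout] = (8/35)·140 + (8/35)·10 + (12/35)·6 + (7/35)·(-9) = 1209/35

1209/35 dollars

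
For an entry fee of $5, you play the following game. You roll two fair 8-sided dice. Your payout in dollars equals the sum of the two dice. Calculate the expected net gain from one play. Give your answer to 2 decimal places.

$4.00

Distribution of the sum of the two dice: 2 w.p. 1/64, 3 w.p. 1/32, 4 w.p. 3/64, 5 w.p. 1/16, 6 w.p. 5/64, 7 w.p. 3/32, …
E[payout] = (1/64)·2 + (1/32)·3 + (3/64)·4 + (1/16)·5 + (5/64)·6 + (3/32)·7 + (7/64)·8 + (1/8)·9 + (7/64)·10 + (3/32)·11 + (5/64)·12 + (1/16)·13 + (3/64)·14 + (1/32)·15 + (1/64)·16 = 9
Expected profit = 9 − 5 = 4 ≈ $4.00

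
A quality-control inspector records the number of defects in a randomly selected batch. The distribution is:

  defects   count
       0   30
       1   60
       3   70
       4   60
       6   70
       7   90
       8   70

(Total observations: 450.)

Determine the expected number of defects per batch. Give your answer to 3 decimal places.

Total = 450, so P(defects=0) = 30/450, etc.
E[X] = (1/15)·0 + (2/15)·1 + (7/45)·3 + (2/15)·4 + (7/45)·6 + (1/5)·7 + (7/45)·8
     = 212/45 ≈ 4.711

4.711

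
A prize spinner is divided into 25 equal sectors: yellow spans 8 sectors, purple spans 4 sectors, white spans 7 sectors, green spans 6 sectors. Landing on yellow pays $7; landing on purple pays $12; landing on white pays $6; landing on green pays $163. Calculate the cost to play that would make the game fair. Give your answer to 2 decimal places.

E[payout] = (8/25)·7 + (4/25)·12 + (7/25)·6 + (6/25)·163 = 1124/25
Fair fee = E[payout] = 1124/25 ≈ $44.96

$44.96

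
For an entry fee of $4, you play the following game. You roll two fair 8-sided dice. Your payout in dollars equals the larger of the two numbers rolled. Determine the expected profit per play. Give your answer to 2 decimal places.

$1.81

Distribution of the larger of the two numbers rolled: 1 w.p. 1/64, 2 w.p. 3/64, 3 w.p. 5/64, 4 w.p. 7/64, 5 w.p. 9/64, 6 w.p. 11/64, …
E[payout] = (1/64)·1 + (3/64)·2 + (5/64)·3 + (7/64)·4 + (9/64)·5 + (11/64)·6 + (13/64)·7 + (15/64)·8 = 93/16
Expected profit = 93/16 − 4 = 29/16 ≈ $1.81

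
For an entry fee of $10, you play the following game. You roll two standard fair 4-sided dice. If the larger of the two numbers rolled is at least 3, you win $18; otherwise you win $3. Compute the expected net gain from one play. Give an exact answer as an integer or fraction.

E[payout] = (1/4)·3 + (3/4)·18 = 57/4
Expected profit = 57/4 − 10 = 17/4

17/4 dollars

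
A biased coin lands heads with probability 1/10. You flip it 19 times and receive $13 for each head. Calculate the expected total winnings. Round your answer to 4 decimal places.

$24.7000

E[#heads] = 19·1/10 = 19/10 (linearity over flips).
E[winnings] = 13·19/10 = 247/10.
≈ 24.7000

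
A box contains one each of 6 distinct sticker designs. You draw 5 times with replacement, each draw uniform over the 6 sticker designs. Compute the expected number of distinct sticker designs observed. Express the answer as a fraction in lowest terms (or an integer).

Let Xⱼ=1 if type j appears at least once. P(Xⱼ=1) = 1 − ((6−1)/6)^5 = 4651/7776.
E[#distinct] = 6·4651/7776 = 4651/1296.

4651/1296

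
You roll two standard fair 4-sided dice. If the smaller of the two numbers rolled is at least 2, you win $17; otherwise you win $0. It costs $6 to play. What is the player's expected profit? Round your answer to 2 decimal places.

$3.56

E[payout] = (7/16)·0 + (9/16)·17 = 153/16
Expected profit = 153/16 − 6 = 57/16 ≈ $3.56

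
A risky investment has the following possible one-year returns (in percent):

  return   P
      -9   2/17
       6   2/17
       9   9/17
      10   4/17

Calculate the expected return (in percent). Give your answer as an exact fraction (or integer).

E[X] = (2/17)·(-9) + (2/17)·6 + (9/17)·9 + (4/17)·10
     = 115/17

115/17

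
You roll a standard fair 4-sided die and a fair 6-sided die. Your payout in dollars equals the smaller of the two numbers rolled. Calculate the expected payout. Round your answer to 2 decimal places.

Distribution of the smaller of the two numbers rolled: 1 w.p. 3/8, 2 w.p. 7/24, 3 w.p. 5/24, 4 w.p. 1/8
E[payout] = (3/8)·1 + (7/24)·2 + (5/24)·3 + (1/8)·4 = 25/12
≈ $2.08

$2.08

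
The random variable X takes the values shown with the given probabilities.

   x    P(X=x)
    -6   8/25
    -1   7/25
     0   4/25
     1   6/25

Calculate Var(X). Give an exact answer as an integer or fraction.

5124/625

E[X] = (8/25)·(-6) + (7/25)·(-1) + (4/25)·0 + (6/25)·1 = -49/25
E[X²] = (8/25)·36 + (7/25)·1 + (4/25)·0 + (6/25)·1 = 301/25
Var(X) = 301/25 − (-49/25)² = 5124/625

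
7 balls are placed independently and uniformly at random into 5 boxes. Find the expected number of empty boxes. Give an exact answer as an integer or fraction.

Let Xⱼ=1 if box j is empty. P(Xⱼ=1) = ((5-1)/5)^7 = 16384/78125.
By linearity, E[#empty] = 5·16384/78125 = 16384/15625.

16384/15625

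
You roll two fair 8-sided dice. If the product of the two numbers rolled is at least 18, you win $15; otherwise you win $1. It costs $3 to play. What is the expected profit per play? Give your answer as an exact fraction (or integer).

E[payout] = (17/32)·1 + (15/32)·15 = 121/16
Expected profit = 121/16 − 3 = 73/16

73/16 dollars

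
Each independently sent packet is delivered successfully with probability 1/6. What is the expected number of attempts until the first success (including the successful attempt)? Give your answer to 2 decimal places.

For a geometric distribution, E[trials] = 1/p = 1/(1/6) = 6.
≈ 6.00

6.00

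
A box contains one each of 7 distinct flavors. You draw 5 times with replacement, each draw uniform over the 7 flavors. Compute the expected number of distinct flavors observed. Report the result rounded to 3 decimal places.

Let Xⱼ=1 if type j appears at least once. P(Xⱼ=1) = 1 − ((7−1)/7)^5 = 9031/16807.
E[#distinct] = 7·9031/16807 = 9031/2401.
≈ 3.761

3.761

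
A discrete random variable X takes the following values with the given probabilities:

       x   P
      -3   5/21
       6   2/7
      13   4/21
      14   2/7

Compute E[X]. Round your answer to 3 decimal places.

E[X] = (5/21)·(-3) + (2/7)·6 + (4/21)·13 + (2/7)·14
     = 157/21 ≈ 7.476

7.476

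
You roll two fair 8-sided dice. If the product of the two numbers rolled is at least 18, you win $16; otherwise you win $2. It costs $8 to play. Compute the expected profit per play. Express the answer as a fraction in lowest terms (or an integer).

9/16 dollars

E[payout] = (17/32)·2 + (15/32)·16 = 137/16
Expected profit = 137/16 − 8 = 9/16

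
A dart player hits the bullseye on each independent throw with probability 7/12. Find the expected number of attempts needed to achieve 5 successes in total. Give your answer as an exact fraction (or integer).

By linearity (sum of 5 independent geometric waits), E[trials] = 5/p = 5/(7/12) = 60/7.

60/7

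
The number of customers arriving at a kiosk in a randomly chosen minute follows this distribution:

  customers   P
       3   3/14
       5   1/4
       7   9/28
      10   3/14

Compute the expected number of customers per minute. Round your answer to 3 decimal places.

6.286

E[X] = (3/14)·3 + (1/4)·5 + (9/28)·7 + (3/14)·10
     = 44/7 ≈ 6.286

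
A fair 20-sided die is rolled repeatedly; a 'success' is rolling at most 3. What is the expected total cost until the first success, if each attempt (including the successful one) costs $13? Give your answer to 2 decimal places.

E[#attempts] = 1/p = 20/3; E[cost] = 13·20/3 = 260/3.
≈ 86.67

$86.67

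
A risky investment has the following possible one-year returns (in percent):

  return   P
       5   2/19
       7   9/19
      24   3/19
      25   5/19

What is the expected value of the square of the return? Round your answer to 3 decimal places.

281.263

E[X²] = (2/19)·25 + (9/19)·49 + (3/19)·576 + (5/19)·625
     = 5344/19 ≈ 281.263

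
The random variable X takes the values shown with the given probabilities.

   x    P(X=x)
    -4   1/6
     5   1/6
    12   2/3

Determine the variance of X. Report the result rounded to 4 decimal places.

E[X] = (1/6)·(-4) + (1/6)·5 + (2/3)·12 = 49/6
E[X²] = (1/6)·16 + (1/6)·25 + (2/3)·144 = 617/6
Var(X) = 617/6 − (49/6)² = 1301/36 ≈ 36.1389

36.1389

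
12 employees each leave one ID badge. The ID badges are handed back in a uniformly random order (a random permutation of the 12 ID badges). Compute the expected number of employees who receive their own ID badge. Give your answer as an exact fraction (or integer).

Let Xᵢ = 1 if person i gets their own ID badge. For each i, P(Xᵢ=1) = 1/12.
By linearity of expectation, E[X₁+…+X_12] = 12·(1/12) = 1.

1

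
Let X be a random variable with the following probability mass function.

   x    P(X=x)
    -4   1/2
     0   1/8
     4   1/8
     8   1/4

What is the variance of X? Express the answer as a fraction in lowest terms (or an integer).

103/4

E[X] = (1/2)·(-4) + (1/8)·0 + (1/8)·4 + (1/4)·8 = 1/2
E[X²] = (1/2)·16 + (1/8)·0 + (1/8)·16 + (1/4)·64 = 26
Var(X) = 26 − (1/2)² = 103/4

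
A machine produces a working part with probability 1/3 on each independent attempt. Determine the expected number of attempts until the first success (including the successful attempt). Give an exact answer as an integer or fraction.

For a geometric distribution, E[trials] = 1/p = 1/(1/3) = 3.

3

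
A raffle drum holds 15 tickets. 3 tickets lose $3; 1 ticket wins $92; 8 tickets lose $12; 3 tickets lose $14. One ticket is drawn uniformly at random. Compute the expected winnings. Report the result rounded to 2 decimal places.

-$3.67

E[payout] = (3/15)·(-3) + (1/15)·92 + (8/15)·(-12) + (3/15)·(-14) = -11/3
≈ -$3.67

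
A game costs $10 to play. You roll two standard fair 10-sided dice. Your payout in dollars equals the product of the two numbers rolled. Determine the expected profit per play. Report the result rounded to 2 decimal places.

$20.25

Distribution of the product of the two numbers rolled: 1 w.p. 1/100, 2 w.p. 1/50, 3 w.p. 1/50, 4 w.p. 3/100, 5 w.p. 1/50, 6 w.p. 1/25, …
E[payout] = (1/100)·1 + (1/50)·2 + (1/50)·3 + (3/100)·4 + (1/50)·5 + (1/25)·6 + (1/50)·7 + (1/25)·8 + (3/100)·9 + (1/25)·10 + (1/25)·12 + (1/50)·14 + (1/50)·15 + (3/100)·16 + (1/25)·18 + (1/25)·20 + (1/50)·21 + (1/25)·24 + (1/100)·25 + (1/50)·27 + (1/50)·28 + (1/25)·30 + (1/50)·32 + (1/50)·35 + (3/100)·36 + (1/25)·40 + (1/50)·42 + (1/50)·45 + (1/50)·48 + (1/100)·49 + (1/50)·50 + (1/50)·54 + (1/50)·56 + (1/50)·60 + (1/50)·63 + (1/100)·64 + (1/50)·70 + (1/50)·72 + (1/50)·80 + (1/100)·81 + (1/50)·90 + (1/100)·100 = 121/4
Expected profit = 121/4 − 10 = 81/4 ≈ $20.25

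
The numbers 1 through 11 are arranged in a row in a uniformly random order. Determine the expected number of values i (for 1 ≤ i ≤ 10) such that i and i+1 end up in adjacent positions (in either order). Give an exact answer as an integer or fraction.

20/11

For each i ∈ {1,…,10}, let Xᵢ = 1 if i and i+1 are adjacent. P(Xᵢ=1) = 2·(11−1)!/11! = 2/11.
By linearity, E[ΣXᵢ] = (10)·(2/11) = 20/11.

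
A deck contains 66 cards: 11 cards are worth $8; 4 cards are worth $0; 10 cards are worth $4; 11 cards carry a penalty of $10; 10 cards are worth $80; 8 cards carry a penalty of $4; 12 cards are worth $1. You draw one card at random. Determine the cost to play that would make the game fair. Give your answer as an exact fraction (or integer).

133/11 dollars

E[payout] = (11/66)·8 + (4/66)·0 + (10/66)·4 + (11/66)·(-10) + (10/66)·80 + (8/66)·(-4) + (12/66)·1 = 133/11
Fair fee = E[payout] = 133/11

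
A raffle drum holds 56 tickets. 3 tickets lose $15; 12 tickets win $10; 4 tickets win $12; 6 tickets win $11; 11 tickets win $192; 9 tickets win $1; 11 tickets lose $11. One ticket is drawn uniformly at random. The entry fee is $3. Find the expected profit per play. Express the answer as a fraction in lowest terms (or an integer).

2021/56 dollars

E[payout] = (3/56)·(-15) + (12/56)·10 + (4/56)·12 + (6/56)·11 + (11/56)·192 + (9/56)·1 + (11/56)·(-11) = 2189/56
Expected profit = 2189/56 − 3 = 2021/56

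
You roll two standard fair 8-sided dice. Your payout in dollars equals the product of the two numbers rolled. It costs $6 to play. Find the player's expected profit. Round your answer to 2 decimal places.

Distribution of the product of the two numbers rolled: 1 w.p. 1/64, 2 w.p. 1/32, 3 w.p. 1/32, 4 w.p. 3/64, 5 w.p. 1/32, 6 w.p. 1/16, …
E[payout] = (1/64)·1 + (1/32)·2 + (1/32)·3 + (3/64)·4 + (1/32)·5 + (1/16)·6 + (1/32)·7 + (1/16)·8 + (1/64)·9 + (1/32)·10 + (1/16)·12 + (1/32)·14 + (1/32)·15 + (3/64)·16 + (1/32)·18 + (1/32)·20 + (1/32)·21 + (1/16)·24 + (1/64)·25 + (1/32)·28 + (1/32)·30 + (1/32)·32 + (1/32)·35 + (1/64)·36 + (1/32)·40 + (1/32)·42 + (1/32)·48 + (1/64)·49 + (1/32)·56 + (1/64)·64 = 81/4
Expected profit = 81/4 − 6 = 57/4 ≈ $14.25

$14.25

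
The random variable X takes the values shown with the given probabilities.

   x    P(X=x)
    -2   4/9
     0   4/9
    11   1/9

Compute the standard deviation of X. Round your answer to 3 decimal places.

E[X] = 1/3, E[X²] = 137/9
Var(X) = E[X²] − (E[X])² = 137/9 − 1/9 = 136/9
SD(X) = √(136/9) ≈ 3.887

3.887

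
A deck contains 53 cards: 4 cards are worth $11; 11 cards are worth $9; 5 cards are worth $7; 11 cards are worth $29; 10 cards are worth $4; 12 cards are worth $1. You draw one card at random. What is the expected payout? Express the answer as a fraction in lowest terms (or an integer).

549/53 dollars

E[payout] = (4/53)·11 + (11/53)·9 + (5/53)·7 + (11/53)·29 + (10/53)·4 + (12/53)·1 = 549/53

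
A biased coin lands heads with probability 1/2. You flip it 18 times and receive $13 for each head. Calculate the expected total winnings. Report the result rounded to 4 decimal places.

E[#heads] = 18·1/2 = 9 (linearity over flips).
E[winnings] = 13·9 = 117.
≈ 117.0000

$117.0000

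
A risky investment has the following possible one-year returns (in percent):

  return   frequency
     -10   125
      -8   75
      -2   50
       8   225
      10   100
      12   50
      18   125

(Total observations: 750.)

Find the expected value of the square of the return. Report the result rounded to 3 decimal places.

119.467

Total = 750, so P(return=-10) = 125/750, etc.
E[X²] = (1/6)·100 + (1/10)·64 + (1/15)·4 + (3/10)·64 + (2/15)·100 + (1/15)·144 + (1/6)·324
     = 1792/15 ≈ 119.467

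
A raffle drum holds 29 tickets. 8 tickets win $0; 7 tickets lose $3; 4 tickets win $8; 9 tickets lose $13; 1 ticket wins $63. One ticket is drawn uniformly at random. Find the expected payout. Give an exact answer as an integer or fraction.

-43/29 dollars

E[payout] = (8/29)·0 + (7/29)·(-3) + (4/29)·8 + (9/29)·(-13) + (1/29)·63 = -43/29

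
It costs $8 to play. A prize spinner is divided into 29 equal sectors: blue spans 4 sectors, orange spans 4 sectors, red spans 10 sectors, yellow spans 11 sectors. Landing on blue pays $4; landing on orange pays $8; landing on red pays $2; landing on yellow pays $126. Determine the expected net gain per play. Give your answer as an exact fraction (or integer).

E[payout] = (4/29)·4 + (4/29)·8 + (10/29)·2 + (11/29)·126 = 1454/29
Expected profit = 1454/29 − 8 = 1222/29

1222/29 dollars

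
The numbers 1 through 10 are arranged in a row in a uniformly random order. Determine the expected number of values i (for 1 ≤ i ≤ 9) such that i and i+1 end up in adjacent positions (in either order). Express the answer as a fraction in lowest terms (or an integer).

For each i ∈ {1,…,9}, let Xᵢ = 1 if i and i+1 are adjacent. P(Xᵢ=1) = 2·(10−1)!/10! = 2/10.
By linearity, E[ΣXᵢ] = (9)·(2/10) = 9/5.

9/5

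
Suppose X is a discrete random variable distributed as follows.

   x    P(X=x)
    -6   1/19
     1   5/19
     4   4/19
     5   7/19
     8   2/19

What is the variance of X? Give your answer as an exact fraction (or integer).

3396/361

E[X] = (1/19)·(-6) + (5/19)·1 + (4/19)·4 + (7/19)·5 + (2/19)·8 = 66/19
E[X²] = (1/19)·36 + (5/19)·1 + (4/19)·16 + (7/19)·25 + (2/19)·64 = 408/19
Var(X) = 408/19 − (66/19)² = 3396/361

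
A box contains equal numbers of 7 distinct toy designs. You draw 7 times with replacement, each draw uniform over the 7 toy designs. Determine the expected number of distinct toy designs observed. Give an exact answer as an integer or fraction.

Let Xⱼ=1 if type j appears at least once. P(Xⱼ=1) = 1 − ((7−1)/7)^7 = 543607/823543.
E[#distinct] = 7·543607/823543 = 543607/117649.

543607/117649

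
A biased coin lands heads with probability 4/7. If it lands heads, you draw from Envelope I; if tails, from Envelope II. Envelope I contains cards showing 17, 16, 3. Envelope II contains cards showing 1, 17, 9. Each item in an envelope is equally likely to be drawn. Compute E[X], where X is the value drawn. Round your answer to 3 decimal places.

10.714

E[X | Envelope I] = (17 + 16 + 3)/3 = 12
E[X | Envelope II] = (1 + 17 + 9)/3 = 9
E[X] = (4/7)·12 + (3/7)·9 = 75/7 ≈ 10.714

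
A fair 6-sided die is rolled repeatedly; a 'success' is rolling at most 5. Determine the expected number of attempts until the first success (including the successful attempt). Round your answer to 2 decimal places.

1.20

For a geometric distribution, E[trials] = 1/p = 1/(5/6) = 6/5.
≈ 1.20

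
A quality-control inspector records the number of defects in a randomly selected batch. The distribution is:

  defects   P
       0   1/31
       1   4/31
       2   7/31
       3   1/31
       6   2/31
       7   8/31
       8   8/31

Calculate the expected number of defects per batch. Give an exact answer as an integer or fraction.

153/31

E[X] = (1/31)·0 + (4/31)·1 + (7/31)·2 + (1/31)·3 + (2/31)·6 + (8/31)·7 + (8/31)·8
     = 153/31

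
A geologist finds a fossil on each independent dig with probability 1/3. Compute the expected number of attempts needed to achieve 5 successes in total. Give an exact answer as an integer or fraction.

By linearity (sum of 5 independent geometric waits), E[trials] = 5/p = 5/(1/3) = 15.

15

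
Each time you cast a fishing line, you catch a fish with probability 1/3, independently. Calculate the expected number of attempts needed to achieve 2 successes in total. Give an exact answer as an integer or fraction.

6

By linearity (sum of 2 independent geometric waits), E[trials] = 2/p = 2/(1/3) = 6.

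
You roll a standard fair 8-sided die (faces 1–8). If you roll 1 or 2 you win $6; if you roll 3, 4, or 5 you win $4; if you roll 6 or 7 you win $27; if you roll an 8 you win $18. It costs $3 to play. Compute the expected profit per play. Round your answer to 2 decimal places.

E[payout] = (3/8)·4 + (1/4)·6 + (1/8)·18 + (1/4)·27 = 12
Expected profit = 12 − 3 = 9 ≈ $9.00

$9.00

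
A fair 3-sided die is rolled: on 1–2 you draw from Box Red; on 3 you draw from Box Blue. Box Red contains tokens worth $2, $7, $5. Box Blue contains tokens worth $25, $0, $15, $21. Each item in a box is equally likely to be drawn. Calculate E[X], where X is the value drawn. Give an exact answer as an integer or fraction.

E[X | Box Red] = (2 + 7 + 5)/3 = 14/3
E[X | Box Blue] = (25 + 0 + 15 + 21)/4 = 61/4
E[X] = (2/3)·14/3 + (1/3)·61/4 = 295/36

295/36 dollars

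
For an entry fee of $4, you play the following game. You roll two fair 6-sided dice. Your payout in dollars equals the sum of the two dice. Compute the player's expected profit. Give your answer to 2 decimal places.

Distribution of the sum of the two dice: 2 w.p. 1/36, 3 w.p. 1/18, 4 w.p. 1/12, 5 w.p. 1/9, 6 w.p. 5/36, 7 w.p. 1/6, …
E[payout] = (1/36)·2 + (1/18)·3 + (1/12)·4 + (1/9)·5 + (5/36)·6 + (1/6)·7 + (5/36)·8 + (1/9)·9 + (1/12)·10 + (1/18)·11 + (1/36)·12 = 7
Expected profit = 7 − 4 = 3 ≈ $3.00

$3.00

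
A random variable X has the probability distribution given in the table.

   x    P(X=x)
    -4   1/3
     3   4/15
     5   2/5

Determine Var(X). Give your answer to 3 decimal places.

15.582

E[X] = (1/3)·(-4) + (4/15)·3 + (2/5)·5 = 22/15
E[X²] = (1/3)·16 + (4/15)·9 + (2/5)·25 = 266/15
Var(X) = 266/15 − (22/15)² = 3506/225 ≈ 15.582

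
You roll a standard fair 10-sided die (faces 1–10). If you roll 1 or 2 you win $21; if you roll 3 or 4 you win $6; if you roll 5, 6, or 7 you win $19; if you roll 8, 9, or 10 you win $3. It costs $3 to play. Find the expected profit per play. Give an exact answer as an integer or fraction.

$9

E[payout] = (3/10)·3 + (1/5)·6 + (3/10)·19 + (1/5)·21 = 12
Expected profit = 12 − 3 = 9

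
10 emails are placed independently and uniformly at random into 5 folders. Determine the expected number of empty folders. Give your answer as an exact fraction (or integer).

1048576/1953125

Let Xⱼ=1 if folder j is empty. P(Xⱼ=1) = ((5-1)/5)^10 = 1048576/9765625.
By linearity, E[#empty] = 5·1048576/9765625 = 1048576/1953125.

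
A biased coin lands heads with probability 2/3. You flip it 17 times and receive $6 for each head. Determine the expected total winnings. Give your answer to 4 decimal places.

E[#heads] = 17·2/3 = 34/3 (linearity over flips).
E[winnings] = 6·34/3 = 68.
≈ 68.0000

$68.0000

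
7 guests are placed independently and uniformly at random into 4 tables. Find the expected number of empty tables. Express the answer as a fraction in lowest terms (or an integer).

2187/4096

Let Xⱼ=1 if table j is empty. P(Xⱼ=1) = ((4-1)/4)^7 = 2187/16384.
By linearity, E[#empty] = 4·2187/16384 = 2187/4096.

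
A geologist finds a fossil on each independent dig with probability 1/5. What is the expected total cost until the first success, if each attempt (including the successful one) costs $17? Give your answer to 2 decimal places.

$85.00

E[#attempts] = 1/p = 5; E[cost] = 17·5 = 85.
≈ 85.00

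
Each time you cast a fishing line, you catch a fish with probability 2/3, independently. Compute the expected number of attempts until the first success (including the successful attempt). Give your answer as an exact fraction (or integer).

For a geometric distribution, E[trials] = 1/p = 1/(2/3) = 3/2.

3/2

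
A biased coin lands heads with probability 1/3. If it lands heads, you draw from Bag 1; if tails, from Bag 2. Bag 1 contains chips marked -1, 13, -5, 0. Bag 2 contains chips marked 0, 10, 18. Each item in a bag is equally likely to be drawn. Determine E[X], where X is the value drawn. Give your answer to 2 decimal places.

E[X | Bag 1] = (-1 + 13 − 5 + 0)/4 = 7/4
E[X | Bag 2] = (0 + 10 + 18)/3 = 28/3
E[X] = (1/3)·7/4 + (2/3)·28/3 = 245/36 ≈ 6.81

6.81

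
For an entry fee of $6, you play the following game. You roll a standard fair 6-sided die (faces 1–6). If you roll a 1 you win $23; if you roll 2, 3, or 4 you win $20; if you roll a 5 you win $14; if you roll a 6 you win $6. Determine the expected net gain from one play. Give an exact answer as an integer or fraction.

E[payout] = (1/6)·6 + (1/6)·14 + (1/2)·20 + (1/6)·23 = 103/6
Expected profit = 103/6 − 6 = 67/6

67/6 dollars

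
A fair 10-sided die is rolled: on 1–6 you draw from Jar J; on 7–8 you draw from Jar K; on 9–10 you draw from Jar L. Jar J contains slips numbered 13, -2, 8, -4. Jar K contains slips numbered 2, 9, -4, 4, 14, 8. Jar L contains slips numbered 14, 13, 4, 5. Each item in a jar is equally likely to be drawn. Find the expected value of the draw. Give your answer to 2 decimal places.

E[X | Jar J] = (13 − 2 + 8 − 4)/4 = 15/4
E[X | Jar K] = (2 + 9 − 4 + 4 + 14 + 8)/6 = 11/2
E[X | Jar L] = (14 + 13 + 4 + 5)/4 = 9
E[X] = (3/5)·15/4 + (1/5)·11/2 + (1/5)·9 = 103/20 ≈ 5.15

5.15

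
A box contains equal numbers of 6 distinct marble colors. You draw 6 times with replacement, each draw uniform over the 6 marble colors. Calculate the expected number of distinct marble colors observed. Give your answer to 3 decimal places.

3.991

Let Xⱼ=1 if type j appears at least once. P(Xⱼ=1) = 1 − ((6−1)/6)^6 = 31031/46656.
E[#distinct] = 6·31031/46656 = 31031/7776.
≈ 3.991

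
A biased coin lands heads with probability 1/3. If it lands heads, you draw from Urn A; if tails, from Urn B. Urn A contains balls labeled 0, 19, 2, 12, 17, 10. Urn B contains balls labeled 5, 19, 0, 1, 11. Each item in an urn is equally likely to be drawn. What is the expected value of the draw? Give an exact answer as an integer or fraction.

122/15

E[X | Urn A] = (0 + 19 + 2 + 12 + 17 + 10)/6 = 10
E[X | Urn B] = (5 + 19 + 0 + 1 + 11)/5 = 36/5
E[X] = (1/3)·10 + (2/3)·36/5 = 122/15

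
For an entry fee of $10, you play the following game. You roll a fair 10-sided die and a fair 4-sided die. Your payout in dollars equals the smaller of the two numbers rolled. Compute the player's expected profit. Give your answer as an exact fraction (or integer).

-31/4 dollars

Distribution of the smaller of the two numbers rolled: 1 w.p. 13/40, 2 w.p. 11/40, 3 w.p. 9/40, 4 w.p. 7/40
E[payout] = (13/40)·1 + (11/40)·2 + (9/40)·3 + (7/40)·4 = 9/4
Expected profit = 9/4 − 10 = -31/4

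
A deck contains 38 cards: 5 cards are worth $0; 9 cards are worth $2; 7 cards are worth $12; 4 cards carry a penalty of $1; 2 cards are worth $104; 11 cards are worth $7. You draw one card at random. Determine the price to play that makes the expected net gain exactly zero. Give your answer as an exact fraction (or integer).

E[payout] = (5/38)·0 + (9/38)·2 + (7/38)·12 + (4/38)·(-1) + (2/38)·104 + (11/38)·7 = 383/38
Fair fee = E[payout] = 383/38

383/38 dollars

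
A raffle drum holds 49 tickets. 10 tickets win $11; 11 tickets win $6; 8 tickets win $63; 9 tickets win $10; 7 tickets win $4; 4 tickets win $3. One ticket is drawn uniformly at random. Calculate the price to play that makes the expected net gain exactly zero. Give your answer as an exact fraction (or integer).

E[payout] = (10/49)·11 + (11/49)·6 + (8/49)·63 + (9/49)·10 + (7/49)·4 + (4/49)·3 = 810/49
Fair fee = E[payout] = 810/49

810/49 dollars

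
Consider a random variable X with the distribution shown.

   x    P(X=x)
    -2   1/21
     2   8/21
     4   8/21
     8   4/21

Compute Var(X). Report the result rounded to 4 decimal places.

E[X] = (1/21)·(-2) + (8/21)·2 + (8/21)·4 + (4/21)·8 = 26/7
E[X²] = (1/21)·4 + (8/21)·4 + (8/21)·16 + (4/21)·64 = 20
Var(X) = 20 − (26/7)² = 304/49 ≈ 6.2041

6.2041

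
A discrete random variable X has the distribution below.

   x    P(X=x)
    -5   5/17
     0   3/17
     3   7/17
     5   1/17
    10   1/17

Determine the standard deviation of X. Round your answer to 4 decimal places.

E[X] = 11/17, E[X²] = 313/17
Var(X) = E[X²] − (E[X])² = 313/17 − 121/289 = 5200/289
SD(X) = √(5200/289) ≈ 4.2418

4.2418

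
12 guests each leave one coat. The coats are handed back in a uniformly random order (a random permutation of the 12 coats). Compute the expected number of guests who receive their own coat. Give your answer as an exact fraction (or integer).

1

Let Xᵢ = 1 if person i gets their own coat. For each i, P(Xᵢ=1) = 1/12.
By linearity of expectation, E[X₁+…+X_12] = 12·(1/12) = 1.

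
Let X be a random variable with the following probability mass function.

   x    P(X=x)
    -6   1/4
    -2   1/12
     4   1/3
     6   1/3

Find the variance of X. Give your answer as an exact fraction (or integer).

E[X] = (1/4)·(-6) + (1/12)·(-2) + (1/3)·4 + (1/3)·6 = 5/3
E[X²] = (1/4)·36 + (1/12)·4 + (1/3)·16 + (1/3)·36 = 80/3
Var(X) = 80/3 − (5/3)² = 215/9

215/9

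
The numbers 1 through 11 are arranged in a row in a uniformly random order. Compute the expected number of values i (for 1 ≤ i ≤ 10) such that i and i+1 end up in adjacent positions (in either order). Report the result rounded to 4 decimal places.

1.8182

For each i ∈ {1,…,10}, let Xᵢ = 1 if i and i+1 are adjacent. P(Xᵢ=1) = 2·(11−1)!/11! = 2/11.
By linearity, E[ΣXᵢ] = (10)·(2/11) = 20/11.
≈ 1.8182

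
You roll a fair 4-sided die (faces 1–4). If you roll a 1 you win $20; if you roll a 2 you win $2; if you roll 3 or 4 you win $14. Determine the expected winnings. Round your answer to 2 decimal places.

$12.50

E[payout] = (1/4)·2 + (1/2)·14 + (1/4)·20 = 25/2
≈ $12.50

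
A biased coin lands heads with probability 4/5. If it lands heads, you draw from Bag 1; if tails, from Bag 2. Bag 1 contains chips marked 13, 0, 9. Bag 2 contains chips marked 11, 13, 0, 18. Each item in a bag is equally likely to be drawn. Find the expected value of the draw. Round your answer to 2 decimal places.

7.97

E[X | Bag 1] = (13 + 0 + 9)/3 = 22/3
E[X | Bag 2] = (11 + 13 + 0 + 18)/4 = 21/2
E[X] = (4/5)·22/3 + (1/5)·21/2 = 239/30 ≈ 7.97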